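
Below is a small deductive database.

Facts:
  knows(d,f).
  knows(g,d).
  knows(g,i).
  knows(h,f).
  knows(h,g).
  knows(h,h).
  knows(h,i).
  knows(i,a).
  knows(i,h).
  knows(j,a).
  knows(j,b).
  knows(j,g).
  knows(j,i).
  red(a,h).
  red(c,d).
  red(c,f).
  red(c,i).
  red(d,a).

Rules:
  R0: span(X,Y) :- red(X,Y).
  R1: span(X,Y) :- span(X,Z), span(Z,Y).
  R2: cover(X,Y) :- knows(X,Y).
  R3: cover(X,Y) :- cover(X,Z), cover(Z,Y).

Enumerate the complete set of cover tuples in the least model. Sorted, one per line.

round 1: derive cover(d,f) via R2 from knows(d,f)
round 1: derive cover(g,d) via R2 from knows(g,d)
round 1: derive cover(g,i) via R2 from knows(g,i)
round 1: derive cover(h,f) via R2 from knows(h,f)
round 1: derive cover(h,g) via R2 from knows(h,g)
round 1: derive cover(h,h) via R2 from knows(h,h)
round 1: derive cover(h,i) via R2 from knows(h,i)
round 1: derive cover(i,a) via R2 from knows(i,a)
round 1: derive cover(i,h) via R2 from knows(i,h)
round 1: derive cover(j,a) via R2 from knows(j,a)
round 1: derive cover(j,b) via R2 from knows(j,b)
round 1: derive cover(j,g) via R2 from knows(j,g)
round 1: derive cover(j,i) via R2 from knows(j,i)
round 2: derive cover(g,a) via R3 from cover(g,i), cover(i,a)
round 2: derive cover(g,f) via R3 from cover(g,d), cover(d,f)
round 2: derive cover(g,h) via R3 from cover(g,i), cover(i,h)
round 2: derive cover(h,a) via R3 from cover(h,i), cover(i,a)
round 2: derive cover(h,d) via R3 from cover(h,g), cover(g,d)
round 2: derive cover(i,f) via R3 from cover(i,h), cover(h,f)
round 2: derive cover(i,g) via R3 from cover(i,h), cover(h,g)
round 2: derive cover(i,i) via R3 from cover(i,h), cover(h,i)
round 2: derive cover(j,d) via R3 from cover(j,g), cover(g,d)
round 2: derive cover(j,h) via R3 from cover(j,i), cover(i,h)
round 3: derive cover(g,g) via R3 from cover(g,h), cover(h,g)
round 3: derive cover(i,d) via R3 from cover(i,g), cover(g,d)
round 3: derive cover(j,f) via R3 from cover(j,d), cover(d,f)

cover(d,f)
cover(g,a)
cover(g,d)
cover(g,f)
cover(g,g)
cover(g,h)
cover(g,i)
cover(h,a)
cover(h,d)
cover(h,f)
cover(h,g)
cover(h,h)
cover(h,i)
cover(i,a)
cover(i,d)
cover(i,f)
cover(i,g)
cover(i,h)
cover(i,i)
cover(j,a)
cover(j,b)
cover(j,d)
cover(j,f)
cover(j,g)
cover(j,h)
cover(j,i)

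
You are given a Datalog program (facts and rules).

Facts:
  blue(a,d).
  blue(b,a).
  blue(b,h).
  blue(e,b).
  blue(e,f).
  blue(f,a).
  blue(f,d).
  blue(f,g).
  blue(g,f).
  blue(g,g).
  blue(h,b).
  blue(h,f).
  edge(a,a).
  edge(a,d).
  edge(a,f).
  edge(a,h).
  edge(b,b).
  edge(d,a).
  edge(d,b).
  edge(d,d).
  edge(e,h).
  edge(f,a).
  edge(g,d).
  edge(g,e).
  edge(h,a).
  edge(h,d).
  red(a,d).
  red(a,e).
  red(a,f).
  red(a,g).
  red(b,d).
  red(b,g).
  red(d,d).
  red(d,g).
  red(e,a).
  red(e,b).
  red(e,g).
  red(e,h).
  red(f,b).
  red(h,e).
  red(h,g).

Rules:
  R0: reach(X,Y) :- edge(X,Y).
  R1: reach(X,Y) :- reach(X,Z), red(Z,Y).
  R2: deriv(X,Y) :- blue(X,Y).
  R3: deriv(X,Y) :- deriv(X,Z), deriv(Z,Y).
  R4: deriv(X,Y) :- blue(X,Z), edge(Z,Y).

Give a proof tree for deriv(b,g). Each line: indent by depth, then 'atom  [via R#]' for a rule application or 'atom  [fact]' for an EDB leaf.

deriv(b,g)  [via R3]
  deriv(b,f)  [via R4]
    blue(b,a)  [fact]
    edge(a,f)  [fact]
  deriv(f,g)  [via R2]
    blue(f,g)  [fact]

round 1: derive deriv(a,d) via R2 from blue(a,d)
round 1: derive deriv(b,a) via R2 from blue(b,a)
round 1: derive deriv(b,h) via R2 from blue(b,h)
round 1: derive deriv(e,b) via R2 from blue(e,b)
round 1: derive deriv(e,f) via R2 from blue(e,f)
round 1: derive deriv(f,a) via R2 from blue(f,a)
round 1: derive deriv(f,d) via R2 from blue(f,d)
round 1: derive deriv(f,g) via R2 from blue(f,g)
round 1: derive deriv(g,f) via R2 from blue(g,f)
round 1: derive deriv(g,g) via R2 from blue(g,g)
round 1: derive deriv(h,b) via R2 from blue(h,b)
round 1: derive deriv(h,f) via R2 from blue(h,f)
round 1: derive deriv(a,a) via R4 from blue(a,d), edge(d,a)
round 1: derive deriv(a,b) via R4 from blue(a,d), edge(d,b)
round 1: derive deriv(b,d) via R4 from blue(b,a), edge(a,d)
round 1: derive deriv(b,f) via R4 from blue(b,a), edge(a,f)
round 1: derive deriv(e,a) via R4 from blue(e,f), edge(f,a)
round 1: derive deriv(f,b) via R4 from blue(f,d), edge(d,b)
round 1: derive deriv(f,e) via R4 from blue(f,g), edge(g,e)
round 1: derive deriv(f,f) via R4 from blue(f,a), edge(a,f)
round 1: derive deriv(f,h) via R4 from blue(f,a), edge(a,h)
round 1: derive deriv(g,a) via R4 from blue(g,f), edge(f,a)
round 1: derive deriv(g,d) via R4 from blue(g,g), edge(g,d)
round 1: derive deriv(g,e) via R4 from blue(g,g), edge(g,e)
round 1: derive deriv(h,a) via R4 from blue(h,f), edge(f,a)
round 2: derive deriv(a,f) via R3 from deriv(a,b), deriv(b,f)
round 2: derive deriv(a,h) via R3 from deriv(a,b), deriv(b,h)
round 2: derive deriv(b,b) via R3 from deriv(b,a), deriv(a,b)
round 2: derive deriv(b,e) via R3 from deriv(b,f), deriv(f,e)
round 2: derive deriv(b,g) via R3 from deriv(b,f), deriv(f,g)
round 2: derive deriv(e,d) via R3 from deriv(e,a), deriv(a,d)
round 2: derive deriv(e,e) via R3 from deriv(e,f), deriv(f,e)
round 2: derive deriv(e,g) via R3 from deriv(e,f), deriv(f,g)
round 2: derive deriv(e,h) via R3 from deriv(e,b), deriv(b,h)
round 2: derive deriv(g,b) via R3 from deriv(g,a), deriv(a,b)
round 2: derive deriv(g,h) via R3 from deriv(g,f), deriv(f,h)
round 2: derive deriv(h,d) via R3 from deriv(h,a), deriv(a,d)
round 2: derive deriv(h,e) via R3 from deriv(h,f), deriv(f,e)
round 2: derive deriv(h,g) via R3 from deriv(h,f), deriv(f,g)
round 2: derive deriv(h,h) via R3 from deriv(h,b), deriv(b,h)
round 3: derive deriv(a,e) via R3 from deriv(a,b), deriv(b,e)
round 3: derive deriv(a,g) via R3 from deriv(a,b), deriv(b,g)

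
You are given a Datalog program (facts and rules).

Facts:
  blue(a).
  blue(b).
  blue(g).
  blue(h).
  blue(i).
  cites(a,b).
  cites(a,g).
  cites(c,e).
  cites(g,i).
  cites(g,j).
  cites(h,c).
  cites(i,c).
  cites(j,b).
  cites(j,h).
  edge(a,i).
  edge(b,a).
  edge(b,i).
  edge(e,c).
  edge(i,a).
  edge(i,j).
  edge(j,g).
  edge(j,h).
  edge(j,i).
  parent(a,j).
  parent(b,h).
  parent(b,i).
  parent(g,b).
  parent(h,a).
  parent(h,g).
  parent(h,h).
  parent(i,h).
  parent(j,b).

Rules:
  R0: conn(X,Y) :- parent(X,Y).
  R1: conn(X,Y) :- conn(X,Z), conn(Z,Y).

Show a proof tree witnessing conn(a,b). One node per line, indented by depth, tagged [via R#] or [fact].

conn(a,b)  [via R1]
  conn(a,j)  [via R0]
    parent(a,j)  [fact]
  conn(j,b)  [via R0]
    parent(j,b)  [fact]

round 1: derive conn(a,j) via R0 from parent(a,j)
round 1: derive conn(b,h) via R0 from parent(b,h)
round 1: derive conn(b,i) via R0 from parent(b,i)
round 1: derive conn(g,b) via R0 from parent(g,b)
round 1: derive conn(h,a) via R0 from parent(h,a)
round 1: derive conn(h,g) via R0 from parent(h,g)
round 1: derive conn(h,h) via R0 from parent(h,h)
round 1: derive conn(i,h) via R0 from parent(i,h)
round 1: derive conn(j,b) via R0 from parent(j,b)
round 2: derive conn(a,b) via R1 from conn(a,j), conn(j,b)
round 2: derive conn(b,a) via R1 from conn(b,h), conn(h,a)
round 2: derive conn(b,g) via R1 from conn(b,h), conn(h,g)
round 2: derive conn(g,h) via R1 from conn(g,b), conn(b,h)
round 2: derive conn(g,i) via R1 from conn(g,b), conn(b,i)
round 2: derive conn(h,b) via R1 from conn(h,g), conn(g,b)
round 2: derive conn(h,j) via R1 from conn(h,a), conn(a,j)
round 2: derive conn(i,a) via R1 from conn(i,h), conn(h,a)
round 2: derive conn(i,g) via R1 from conn(i,h), conn(h,g)
round 2: derive conn(j,h) via R1 from conn(j,b), conn(b,h)
round 2: derive conn(j,i) via R1 from conn(j,b), conn(b,i)
round 3: derive conn(a,a) via R1 from conn(a,b), conn(b,a)
round 3: derive conn(a,g) via R1 from conn(a,b), conn(b,g)
round 3: derive conn(a,h) via R1 from conn(a,b), conn(b,h)
round 3: derive conn(a,i) via R1 from conn(a,b), conn(b,i)
round 3: derive conn(b,b) via R1 from conn(b,a), conn(a,b)
round 3: derive conn(b,j) via R1 from conn(b,a), conn(a,j)
round 3: derive conn(g,a) via R1 from conn(g,b), conn(b,a)
round 3: derive conn(g,g) via R1 from conn(g,b), conn(b,g)
round 3: derive conn(g,j) via R1 from conn(g,h), conn(h,j)
round 3: derive conn(h,i) via R1 from conn(h,b), conn(b,i)
round 3: derive conn(i,b) via R1 from conn(i,a), conn(a,b)
round 3: derive conn(i,i) via R1 from conn(i,g), conn(g,i)
round 3: derive conn(i,j) via R1 from conn(i,a), conn(a,j)
round 3: derive conn(j,a) via R1 from conn(j,b), conn(b,a)
round 3: derive conn(j,g) via R1 from conn(j,b), conn(b,g)
round 3: derive conn(j,j) via R1 from conn(j,h), conn(h,j)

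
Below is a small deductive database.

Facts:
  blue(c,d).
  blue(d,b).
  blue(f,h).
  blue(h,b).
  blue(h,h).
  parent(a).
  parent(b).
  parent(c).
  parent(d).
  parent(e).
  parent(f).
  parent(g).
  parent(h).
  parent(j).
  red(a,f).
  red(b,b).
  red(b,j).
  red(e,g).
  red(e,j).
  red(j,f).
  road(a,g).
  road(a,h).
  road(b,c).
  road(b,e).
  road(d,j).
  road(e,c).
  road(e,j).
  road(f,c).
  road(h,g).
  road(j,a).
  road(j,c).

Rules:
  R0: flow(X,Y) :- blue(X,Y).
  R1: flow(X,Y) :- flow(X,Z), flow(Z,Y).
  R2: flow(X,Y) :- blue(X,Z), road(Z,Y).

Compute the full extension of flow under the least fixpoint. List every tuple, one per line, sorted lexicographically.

flow(c,b)
flow(c,c)
flow(c,d)
flow(c,e)
flow(c,j)
flow(d,b)
flow(d,c)
flow(d,d)
flow(d,e)
flow(d,j)
flow(f,b)
flow(f,c)
flow(f,d)
flow(f,e)
flow(f,g)
flow(f,h)
flow(f,j)
flow(h,b)
flow(h,c)
flow(h,d)
flow(h,e)
flow(h,g)
flow(h,h)
flow(h,j)

round 1: derive flow(c,d) via R0 from blue(c,d)
round 1: derive flow(d,b) via R0 from blue(d,b)
round 1: derive flow(f,h) via R0 from blue(f,h)
round 1: derive flow(h,b) via R0 from blue(h,b)
round 1: derive flow(h,h) via R0 from blue(h,h)
round 1: derive flow(c,j) via R2 from blue(c,d), road(d,j)
round 1: derive flow(d,c) via R2 from blue(d,b), road(b,c)
round 1: derive flow(d,e) via R2 from blue(d,b), road(b,e)
round 1: derive flow(f,g) via R2 from blue(f,h), road(h,g)
round 1: derive flow(h,c) via R2 from blue(h,b), road(b,c)
round 1: derive flow(h,e) via R2 from blue(h,b), road(b,e)
round 1: derive flow(h,g) via R2 from blue(h,h), road(h,g)
round 2: derive flow(c,b) via R1 from flow(c,d), flow(d,b)
round 2: derive flow(c,c) via R1 from flow(c,d), flow(d,c)
round 2: derive flow(c,e) via R1 from flow(c,d), flow(d,e)
round 2: derive flow(d,d) via R1 from flow(d,c), flow(c,d)
round 2: derive flow(d,j) via R1 from flow(d,c), flow(c,j)
round 2: derive flow(f,b) via R1 from flow(f,h), flow(h,b)
round 2: derive flow(f,c) via R1 from flow(f,h), flow(h,c)
round 2: derive flow(f,e) via R1 from flow(f,h), flow(h,e)
round 2: derive flow(h,d) via R1 from flow(h,c), flow(c,d)
round 2: derive flow(h,j) via R1 from flow(h,c), flow(c,j)
round 3: derive flow(f,d) via R1 from flow(f,c), flow(c,d)
round 3: derive flow(f,j) via R1 from flow(f,c), flow(c,j)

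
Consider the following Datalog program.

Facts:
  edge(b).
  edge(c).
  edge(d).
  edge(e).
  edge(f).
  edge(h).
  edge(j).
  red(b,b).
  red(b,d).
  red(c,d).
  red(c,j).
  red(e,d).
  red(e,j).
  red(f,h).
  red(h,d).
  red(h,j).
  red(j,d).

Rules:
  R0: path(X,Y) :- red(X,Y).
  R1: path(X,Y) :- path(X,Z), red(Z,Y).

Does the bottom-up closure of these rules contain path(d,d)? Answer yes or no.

no

round 1: derive path(b,b) via R0 from red(b,b)
round 1: derive path(b,d) via R0 from red(b,d)
round 1: derive path(c,d) via R0 from red(c,d)
round 1: derive path(c,j) via R0 from red(c,j)
round 1: derive path(e,d) via R0 from red(e,d)
round 1: derive path(e,j) via R0 from red(e,j)
round 1: derive path(f,h) via R0 from red(f,h)
round 1: derive path(h,d) via R0 from red(h,d)
round 1: derive path(h,j) via R0 from red(h,j)
round 1: derive path(j,d) via R0 from red(j,d)
round 2: derive path(f,d) via R1 from path(f,h), red(h,d)
round 2: derive path(f,j) via R1 from path(f,h), red(h,j)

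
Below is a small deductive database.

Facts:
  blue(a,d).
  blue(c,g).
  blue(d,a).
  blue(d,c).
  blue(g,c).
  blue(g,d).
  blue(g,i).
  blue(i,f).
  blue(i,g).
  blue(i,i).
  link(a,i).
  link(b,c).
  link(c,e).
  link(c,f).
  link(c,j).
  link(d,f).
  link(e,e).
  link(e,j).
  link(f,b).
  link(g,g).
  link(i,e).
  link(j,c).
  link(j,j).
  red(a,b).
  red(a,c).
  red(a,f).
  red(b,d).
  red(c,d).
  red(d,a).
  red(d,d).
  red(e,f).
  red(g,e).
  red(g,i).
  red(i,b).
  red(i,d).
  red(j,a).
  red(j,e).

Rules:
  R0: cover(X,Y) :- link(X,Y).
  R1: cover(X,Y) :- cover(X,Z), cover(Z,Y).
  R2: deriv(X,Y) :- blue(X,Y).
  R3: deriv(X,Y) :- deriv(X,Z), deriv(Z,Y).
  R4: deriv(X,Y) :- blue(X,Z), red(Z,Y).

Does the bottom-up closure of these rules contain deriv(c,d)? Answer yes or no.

yes

round 1: derive deriv(a,d) via R2 from blue(a,d)
round 1: derive deriv(c,g) via R2 from blue(c,g)
round 1: derive deriv(d,a) via R2 from blue(d,a)
round 1: derive deriv(d,c) via R2 from blue(d,c)
round 1: derive deriv(g,c) via R2 from blue(g,c)
round 1: derive deriv(g,d) via R2 from blue(g,d)
round 1: derive deriv(g,i) via R2 from blue(g,i)
round 1: derive deriv(i,f) via R2 from blue(i,f)
round 1: derive deriv(i,g) via R2 from blue(i,g)
round 1: derive deriv(i,i) via R2 from blue(i,i)
round 1: derive deriv(a,a) via R4 from blue(a,d), red(d,a)
round 1: derive deriv(c,e) via R4 from blue(c,g), red(g,e)
round 1: derive deriv(c,i) via R4 from blue(c,g), red(g,i)
round 1: derive deriv(d,b) via R4 from blue(d,a), red(a,b)
round 1: derive deriv(d,d) via R4 from blue(d,c), red(c,d)
round 1: derive deriv(d,f) via R4 from blue(d,a), red(a,f)
round 1: derive deriv(g,a) via R4 from blue(g,d), red(d,a)
round 1: derive deriv(g,b) via R4 from blue(g,i), red(i,b)
round 1: derive deriv(i,b) via R4 from blue(i,i), red(i,b)
round 1: derive deriv(i,d) via R4 from blue(i,i), red(i,d)
round 1: derive deriv(i,e) via R4 from blue(i,g), red(g,e)
round 2: derive deriv(a,b) via R3 from deriv(a,d), deriv(d,b)
round 2: derive deriv(a,c) via R3 from deriv(a,d), deriv(d,c)
round 2: derive deriv(a,f) via R3 from deriv(a,d), deriv(d,f)
round 2: derive deriv(c,a) via R3 from deriv(c,g), deriv(g,a)
round 2: derive deriv(c,b) via R3 from deriv(c,g), deriv(g,b)
round 2: derive deriv(c,c) via R3 from deriv(c,g), deriv(g,c)
round 2: derive deriv(c,d) via R3 from deriv(c,g), deriv(g,d)
round 2: derive deriv(c,f) via R3 from deriv(c,i), deriv(i,f)
round 2: derive deriv(d,e) via R3 from deriv(d,c), deriv(c,e)
round 2: derive deriv(d,g) via R3 from deriv(d,c), deriv(c,g)
round 2: derive deriv(d,i) via R3 from deriv(d,c), deriv(c,i)
round 2: derive deriv(g,e) via R3 from deriv(g,c), deriv(c,e)
round 2: derive deriv(g,f) via R3 from deriv(g,d), deriv(d,f)
round 2: derive deriv(g,g) via R3 from deriv(g,c), deriv(c,g)
round 2: derive deriv(i,a) via R3 from deriv(i,d), deriv(d,a)
round 2: derive deriv(i,c) via R3 from deriv(i,d), deriv(d,c)
round 3: derive deriv(a,e) via R3 from deriv(a,c), deriv(c,e)
round 3: derive deriv(a,g) via R3 from deriv(a,c), deriv(c,g)
round 3: derive deriv(a,i) via R3 from deriv(a,c), deriv(c,i)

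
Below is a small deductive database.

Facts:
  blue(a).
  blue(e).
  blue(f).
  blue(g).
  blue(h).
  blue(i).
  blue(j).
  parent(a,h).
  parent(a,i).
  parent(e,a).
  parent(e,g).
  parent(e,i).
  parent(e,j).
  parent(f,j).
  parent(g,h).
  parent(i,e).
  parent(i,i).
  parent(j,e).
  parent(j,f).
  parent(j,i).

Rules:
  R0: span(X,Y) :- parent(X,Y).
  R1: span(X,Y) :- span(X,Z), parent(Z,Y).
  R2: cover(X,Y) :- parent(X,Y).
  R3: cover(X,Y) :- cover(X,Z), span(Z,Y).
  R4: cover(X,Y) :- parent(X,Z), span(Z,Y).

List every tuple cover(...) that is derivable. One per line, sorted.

round 1: derive span(a,h) via R0 from parent(a,h)
round 1: derive span(a,i) via R0 from parent(a,i)
round 1: derive span(e,a) via R0 from parent(e,a)
round 1: derive span(e,g) via R0 from parent(e,g)
round 1: derive span(e,i) via R0 from parent(e,i)
round 1: derive span(e,j) via R0 from parent(e,j)
round 1: derive span(f,j) via R0 from parent(f,j)
round 1: derive span(g,h) via R0 from parent(g,h)
round 1: derive span(i,e) via R0 from parent(i,e)
round 1: derive span(i,i) via R0 from parent(i,i)
round 1: derive span(j,e) via R0 from parent(j,e)
round 1: derive span(j,f) via R0 from parent(j,f)
round 1: derive span(j,i) via R0 from parent(j,i)
round 1: derive cover(a,h) via R2 from parent(a,h)
round 1: derive cover(a,i) via R2 from parent(a,i)
round 1: derive cover(e,a) via R2 from parent(e,a)
round 1: derive cover(e,g) via R2 from parent(e,g)
round 1: derive cover(e,i) via R2 from parent(e,i)
round 1: derive cover(e,j) via R2 from parent(e,j)
round 1: derive cover(f,j) via R2 from parent(f,j)
round 1: derive cover(g,h) via R2 from parent(g,h)
round 1: derive cover(i,e) via R2 from parent(i,e)
round 1: derive cover(i,i) via R2 from parent(i,i)
round 1: derive cover(j,e) via R2 from parent(j,e)
round 1: derive cover(j,f) via R2 from parent(j,f)
round 1: derive cover(j,i) via R2 from parent(j,i)
round 2: derive span(a,e) via R1 from span(a,i), parent(i,e)
round 2: derive span(e,e) via R1 from span(e,i), parent(i,e)
round 2: derive span(e,f) via R1 from span(e,j), parent(j,f)
round 2: derive span(e,h) via R1 from span(e,a), parent(a,h)
round 2: derive span(f,e) via R1 from span(f,j), parent(j,e)
round 2: derive span(f,f) via R1 from span(f,j), parent(j,f)
round 2: derive span(f,i) via R1 from span(f,j), parent(j,i)
round 2: derive span(i,a) via R1 from span(i,e), parent(e,a)
round 2: derive span(i,g) via R1 from span(i,e), parent(e,g)
round 2: derive span(i,j) via R1 from span(i,e), parent(e,j)
round 2: derive span(j,a) via R1 from span(j,e), parent(e,a)
round 2: derive span(j,g) via R1 from span(j,e), parent(e,g)
round 2: derive span(j,j) via R1 from span(j,e), parent(e,j)
round 2: derive cover(a,e) via R3 from cover(a,i), span(i,e)
round 2: derive cover(e,e) via R3 from cover(e,i), span(i,e)
round 2: derive cover(e,f) via R3 from cover(e,j), span(j,f)
round 2: derive cover(e,h) via R3 from cover(e,a), span(a,h)
round 2: derive cover(f,e) via R3 from cover(f,j), span(j,e)
round 2: derive cover(f,f) via R3 from cover(f,j), span(j,f)
round 2: derive cover(f,i) via R3 from cover(f,j), span(j,i)
round 2: derive cover(i,a) via R3 from cover(i,e), span(e,a)
round 2: derive cover(i,g) via R3 from cover(i,e), span(e,g)
round 2: derive cover(i,j) via R3 from cover(i,e), span(e,j)
round 2: derive cover(j,a) via R3 from cover(j,e), span(e,a)
round 2: derive cover(j,g) via R3 from cover(j,e), span(e,g)
round 2: derive cover(j,j) via R3 from cover(j,e), span(e,j)
round 3: derive span(a,a) via R1 from span(a,e), parent(e,a)
round 3: derive span(a,g) via R1 from span(a,e), parent(e,g)
round 3: derive span(a,j) via R1 from span(a,e), parent(e,j)
round 3: derive span(f,a) via R1 from span(f,e), parent(e,a)
round 3: derive span(f,g) via R1 from span(f,e), parent(e,g)
round 3: derive span(i,f) via R1 from span(i,j), parent(j,f)
round 3: derive span(i,h) via R1 from span(i,a), parent(a,h)
round 3: derive span(j,h) via R1 from span(j,a), parent(a,h)
round 3: derive cover(a,a) via R3 from cover(a,e), span(e,a)
round 3: derive cover(a,f) via R3 from cover(a,e), span(e,f)
round 3: derive cover(a,g) via R3 from cover(a,e), span(e,g)
round 3: derive cover(a,j) via R3 from cover(a,e), span(e,j)
round 3: derive cover(f,a) via R3 from cover(f,e), span(e,a)
round 3: derive cover(f,g) via R3 from cover(f,e), span(e,g)
round 3: derive cover(f,h) via R3 from cover(f,e), span(e,h)
round 3: derive cover(i,f) via R3 from cover(i,e), span(e,f)
round 3: derive cover(i,h) via R3 from cover(i,a), span(a,h)
round 3: derive cover(j,h) via R3 from cover(j,a), span(a,h)
round 4: derive span(a,f) via R1 from span(a,j), parent(j,f)
round 4: derive span(f,h) via R1 from span(f,a), parent(a,h)

cover(a,a)
cover(a,e)
cover(a,f)
cover(a,g)
cover(a,h)
cover(a,i)
cover(a,j)
cover(e,a)
cover(e,e)
cover(e,f)
cover(e,g)
cover(e,h)
cover(e,i)
cover(e,j)
cover(f,a)
cover(f,e)
cover(f,f)
cover(f,g)
cover(f,h)
cover(f,i)
cover(f,j)
cover(g,h)
cover(i,a)
cover(i,e)
cover(i,f)
cover(i,g)
cover(i,h)
cover(i,i)
cover(i,j)
cover(j,a)
cover(j,e)
cover(j,f)
cover(j,g)
cover(j,h)
cover(j,i)
cover(j,j)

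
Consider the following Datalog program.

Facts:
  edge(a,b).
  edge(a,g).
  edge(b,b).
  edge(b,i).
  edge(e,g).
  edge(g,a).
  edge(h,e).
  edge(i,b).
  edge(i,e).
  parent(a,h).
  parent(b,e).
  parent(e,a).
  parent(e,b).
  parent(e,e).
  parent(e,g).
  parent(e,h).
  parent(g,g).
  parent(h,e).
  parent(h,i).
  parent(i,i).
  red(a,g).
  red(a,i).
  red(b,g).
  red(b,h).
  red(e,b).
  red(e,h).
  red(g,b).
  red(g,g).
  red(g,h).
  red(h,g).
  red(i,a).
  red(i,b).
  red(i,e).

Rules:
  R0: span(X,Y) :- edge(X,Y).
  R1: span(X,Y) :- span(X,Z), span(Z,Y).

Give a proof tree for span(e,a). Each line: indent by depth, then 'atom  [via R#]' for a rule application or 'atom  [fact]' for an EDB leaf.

span(e,a)  [via R1]
  span(e,g)  [via R0]
    edge(e,g)  [fact]
  span(g,a)  [via R0]
    edge(g,a)  [fact]

round 1: derive span(a,b) via R0 from edge(a,b)
round 1: derive span(a,g) via R0 from edge(a,g)
round 1: derive span(b,b) via R0 from edge(b,b)
round 1: derive span(b,i) via R0 from edge(b,i)
round 1: derive span(e,g) via R0 from edge(e,g)
round 1: derive span(g,a) via R0 from edge(g,a)
round 1: derive span(h,e) via R0 from edge(h,e)
round 1: derive span(i,b) via R0 from edge(i,b)
round 1: derive span(i,e) via R0 from edge(i,e)
round 2: derive span(a,a) via R1 from span(a,g), span(g,a)
round 2: derive span(a,i) via R1 from span(a,b), span(b,i)
round 2: derive span(b,e) via R1 from span(b,i), span(i,e)
round 2: derive span(e,a) via R1 from span(e,g), span(g,a)
round 2: derive span(g,b) via R1 from span(g,a), span(a,b)
round 2: derive span(g,g) via R1 from span(g,a), span(a,g)
round 2: derive span(h,g) via R1 from span(h,e), span(e,g)
round 2: derive span(i,g) via R1 from span(i,e), span(e,g)
round 2: derive span(i,i) via R1 from span(i,b), span(b,i)
round 3: derive span(a,e) via R1 from span(a,b), span(b,e)
round 3: derive span(b,a) via R1 from span(b,e), span(e,a)
round 3: derive span(b,g) via R1 from span(b,e), span(e,g)
round 3: derive span(e,b) via R1 from span(e,a), span(a,b)
round 3: derive span(e,i) via R1 from span(e,a), span(a,i)
round 3: derive span(g,e) via R1 from span(g,b), span(b,e)
round 3: derive span(g,i) via R1 from span(g,a), span(a,i)
round 3: derive span(h,a) via R1 from span(h,e), span(e,a)
round 3: derive span(h,b) via R1 from span(h,g), span(g,b)
round 3: derive span(i,a) via R1 from span(i,e), span(e,a)
round 4: derive span(e,e) via R1 from span(e,a), span(a,e)
round 4: derive span(h,i) via R1 from span(h,a), span(a,i)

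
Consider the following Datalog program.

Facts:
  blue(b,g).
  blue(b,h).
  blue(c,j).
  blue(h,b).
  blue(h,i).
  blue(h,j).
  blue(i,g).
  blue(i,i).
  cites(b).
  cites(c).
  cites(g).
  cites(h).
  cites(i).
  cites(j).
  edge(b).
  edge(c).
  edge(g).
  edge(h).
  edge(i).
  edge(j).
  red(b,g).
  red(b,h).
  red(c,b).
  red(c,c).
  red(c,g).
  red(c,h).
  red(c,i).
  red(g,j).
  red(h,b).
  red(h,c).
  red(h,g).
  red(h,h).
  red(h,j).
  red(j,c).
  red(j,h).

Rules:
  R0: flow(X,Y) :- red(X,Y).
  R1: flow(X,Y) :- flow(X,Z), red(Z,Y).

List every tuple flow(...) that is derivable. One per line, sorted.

round 1: derive flow(b,g) via R0 from red(b,g)
round 1: derive flow(b,h) via R0 from red(b,h)
round 1: derive flow(c,b) via R0 from red(c,b)
round 1: derive flow(c,c) via R0 from red(c,c)
round 1: derive flow(c,g) via R0 from red(c,g)
round 1: derive flow(c,h) via R0 from red(c,h)
round 1: derive flow(c,i) via R0 from red(c,i)
round 1: derive flow(g,j) via R0 from red(g,j)
round 1: derive flow(h,b) via R0 from red(h,b)
round 1: derive flow(h,c) via R0 from red(h,c)
round 1: derive flow(h,g) via R0 from red(h,g)
round 1: derive flow(h,h) via R0 from red(h,h)
round 1: derive flow(h,j) via R0 from red(h,j)
round 1: derive flow(j,c) via R0 from red(j,c)
round 1: derive flow(j,h) via R0 from red(j,h)
round 2: derive flow(b,b) via R1 from flow(b,h), red(h,b)
round 2: derive flow(b,c) via R1 from flow(b,h), red(h,c)
round 2: derive flow(b,j) via R1 from flow(b,g), red(g,j)
round 2: derive flow(c,j) via R1 from flow(c,g), red(g,j)
round 2: derive flow(g,c) via R1 from flow(g,j), red(j,c)
round 2: derive flow(g,h) via R1 from flow(g,j), red(j,h)
round 2: derive flow(h,i) via R1 from flow(h,c), red(c,i)
round 2: derive flow(j,b) via R1 from flow(j,c), red(c,b)
round 2: derive flow(j,g) via R1 from flow(j,c), red(c,g)
round 2: derive flow(j,i) via R1 from flow(j,c), red(c,i)
round 2: derive flow(j,j) via R1 from flow(j,h), red(h,j)
round 3: derive flow(b,i) via R1 from flow(b,c), red(c,i)
round 3: derive flow(g,b) via R1 from flow(g,c), red(c,b)
round 3: derive flow(g,g) via R1 from flow(g,c), red(c,g)
round 3: derive flow(g,i) via R1 from flow(g,c), red(c,i)

flow(b,b)
flow(b,c)
flow(b,g)
flow(b,h)
flow(b,i)
flow(b,j)
flow(c,b)
flow(c,c)
flow(c,g)
flow(c,h)
flow(c,i)
flow(c,j)
flow(g,b)
flow(g,c)
flow(g,g)
flow(g,h)
flow(g,i)
flow(g,j)
flow(h,b)
flow(h,c)
flow(h,g)
flow(h,h)
flow(h,i)
flow(h,j)
flow(j,b)
flow(j,c)
flow(j,g)
flow(j,h)
flow(j,i)
flow(j,j)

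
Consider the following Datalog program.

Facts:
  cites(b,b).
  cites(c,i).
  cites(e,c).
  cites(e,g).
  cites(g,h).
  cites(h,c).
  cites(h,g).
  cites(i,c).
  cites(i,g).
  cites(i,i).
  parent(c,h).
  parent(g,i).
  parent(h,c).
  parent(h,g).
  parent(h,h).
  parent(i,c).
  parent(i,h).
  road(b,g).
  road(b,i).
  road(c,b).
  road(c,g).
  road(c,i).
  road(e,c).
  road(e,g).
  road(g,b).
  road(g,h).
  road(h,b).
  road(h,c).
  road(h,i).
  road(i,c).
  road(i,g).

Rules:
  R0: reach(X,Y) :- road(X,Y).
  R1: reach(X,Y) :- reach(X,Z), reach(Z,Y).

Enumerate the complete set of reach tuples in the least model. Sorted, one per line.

round 1: derive reach(b,g) via R0 from road(b,g)
round 1: derive reach(b,i) via R0 from road(b,i)
round 1: derive reach(c,b) via R0 from road(c,b)
round 1: derive reach(c,g) via R0 from road(c,g)
round 1: derive reach(c,i) via R0 from road(c,i)
round 1: derive reach(e,c) via R0 from road(e,c)
round 1: derive reach(e,g) via R0 from road(e,g)
round 1: derive reach(g,b) via R0 from road(g,b)
round 1: derive reach(g,h) via R0 from road(g,h)
round 1: derive reach(h,b) via R0 from road(h,b)
round 1: derive reach(h,c) via R0 from road(h,c)
round 1: derive reach(h,i) via R0 from road(h,i)
round 1: derive reach(i,c) via R0 from road(i,c)
round 1: derive reach(i,g) via R0 from road(i,g)
round 2: derive reach(b,b) via R1 from reach(b,g), reach(g,b)
round 2: derive reach(b,c) via R1 from reach(b,i), reach(i,c)
round 2: derive reach(b,h) via R1 from reach(b,g), reach(g,h)
round 2: derive reach(c,c) via R1 from reach(c,i), reach(i,c)
round 2: derive reach(c,h) via R1 from reach(c,g), reach(g,h)
round 2: derive reach(e,b) via R1 from reach(e,c), reach(c,b)
round 2: derive reach(e,h) via R1 from reach(e,g), reach(g,h)
round 2: derive reach(e,i) via R1 from reach(e,c), reach(c,i)
round 2: derive reach(g,c) via R1 from reach(g,h), reach(h,c)
round 2: derive reach(g,g) via R1 from reach(g,b), reach(b,g)
round 2: derive reach(g,i) via R1 from reach(g,b), reach(b,i)
round 2: derive reach(h,g) via R1 from reach(h,b), reach(b,g)
round 2: derive reach(i,b) via R1 from reach(i,c), reach(c,b)
round 2: derive reach(i,h) via R1 from reach(i,g), reach(g,h)
round 2: derive reach(i,i) via R1 from reach(i,c), reach(c,i)
round 3: derive reach(h,h) via R1 from reach(h,b), reach(b,h)

reach(b,b)
reach(b,c)
reach(b,g)
reach(b,h)
reach(b,i)
reach(c,b)
reach(c,c)
reach(c,g)
reach(c,h)
reach(c,i)
reach(e,b)
reach(e,c)
reach(e,g)
reach(e,h)
reach(e,i)
reach(g,b)
reach(g,c)
reach(g,g)
reach(g,h)
reach(g,i)
reach(h,b)
reach(h,c)
reach(h,g)
reach(h,h)
reach(h,i)
reach(i,b)
reach(i,c)
reach(i,g)
reach(i,h)
reach(i,i)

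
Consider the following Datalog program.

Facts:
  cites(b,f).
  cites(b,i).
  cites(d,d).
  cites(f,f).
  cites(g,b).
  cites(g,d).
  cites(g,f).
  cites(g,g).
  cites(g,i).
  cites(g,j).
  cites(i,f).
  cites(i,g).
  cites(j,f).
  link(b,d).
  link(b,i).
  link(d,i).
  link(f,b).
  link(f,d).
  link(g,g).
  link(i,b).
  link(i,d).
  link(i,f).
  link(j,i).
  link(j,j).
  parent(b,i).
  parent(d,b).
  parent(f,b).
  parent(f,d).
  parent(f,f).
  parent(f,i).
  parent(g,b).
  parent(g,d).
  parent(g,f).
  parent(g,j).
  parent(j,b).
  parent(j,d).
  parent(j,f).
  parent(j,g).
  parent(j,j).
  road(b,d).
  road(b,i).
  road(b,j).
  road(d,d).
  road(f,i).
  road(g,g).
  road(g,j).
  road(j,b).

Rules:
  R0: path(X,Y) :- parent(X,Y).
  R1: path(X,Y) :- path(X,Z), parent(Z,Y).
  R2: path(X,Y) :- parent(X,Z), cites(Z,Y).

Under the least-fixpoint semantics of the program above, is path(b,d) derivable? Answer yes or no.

round 1: derive path(b,i) via R0 from parent(b,i)
round 1: derive path(d,b) via R0 from parent(d,b)
round 1: derive path(f,b) via R0 from parent(f,b)
round 1: derive path(f,d) via R0 from parent(f,d)
round 1: derive path(f,f) via R0 from parent(f,f)
round 1: derive path(f,i) via R0 from parent(f,i)
round 1: derive path(g,b) via R0 from parent(g,b)
round 1: derive path(g,d) via R0 from parent(g,d)
round 1: derive path(g,f) via R0 from parent(g,f)
round 1: derive path(g,j) via R0 from parent(g,j)
round 1: derive path(j,b) via R0 from parent(j,b)
round 1: derive path(j,d) via R0 from parent(j,d)
round 1: derive path(j,f) via R0 from parent(j,f)
round 1: derive path(j,g) via R0 from parent(j,g)
round 1: derive path(j,j) via R0 from parent(j,j)
round 1: derive path(b,f) via R2 from parent(b,i), cites(i,f)
round 1: derive path(b,g) via R2 from parent(b,i), cites(i,g)
round 1: derive path(d,f) via R2 from parent(d,b), cites(b,f)
round 1: derive path(d,i) via R2 from parent(d,b), cites(b,i)
round 1: derive path(f,g) via R2 from parent(f,i), cites(i,g)
round 1: derive path(g,i) via R2 from parent(g,b), cites(b,i)
round 1: derive path(j,i) via R2 from parent(j,b), cites(b,i)
round 2: derive path(b,b) via R1 from path(b,f), parent(f,b)
round 2: derive path(b,d) via R1 from path(b,f), parent(f,d)
round 2: derive path(b,j) via R1 from path(b,g), parent(g,j)
round 2: derive path(d,d) via R1 from path(d,f), parent(f,d)
round 2: derive path(f,j) via R1 from path(f,g), parent(g,j)
round 2: derive path(g,g) via R1 from path(g,j), parent(j,g)

yes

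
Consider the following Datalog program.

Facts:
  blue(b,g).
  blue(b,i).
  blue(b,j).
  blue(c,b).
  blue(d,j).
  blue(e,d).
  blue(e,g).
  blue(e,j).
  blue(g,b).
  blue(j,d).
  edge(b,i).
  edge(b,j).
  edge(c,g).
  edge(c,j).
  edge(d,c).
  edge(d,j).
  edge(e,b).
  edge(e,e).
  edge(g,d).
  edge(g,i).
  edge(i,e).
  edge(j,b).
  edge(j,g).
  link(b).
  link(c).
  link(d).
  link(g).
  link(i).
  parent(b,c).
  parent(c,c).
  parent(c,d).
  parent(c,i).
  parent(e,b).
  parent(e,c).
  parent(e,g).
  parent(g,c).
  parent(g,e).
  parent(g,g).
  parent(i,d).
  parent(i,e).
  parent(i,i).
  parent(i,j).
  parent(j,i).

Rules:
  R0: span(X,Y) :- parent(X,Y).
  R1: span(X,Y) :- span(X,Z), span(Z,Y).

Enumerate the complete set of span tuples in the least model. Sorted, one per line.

span(b,b)
span(b,c)
span(b,d)
span(b,e)
span(b,g)
span(b,i)
span(b,j)
span(c,b)
span(c,c)
span(c,d)
span(c,e)
span(c,g)
span(c,i)
span(c,j)
span(e,b)
span(e,c)
span(e,d)
span(e,e)
span(e,g)
span(e,i)
span(e,j)
span(g,b)
span(g,c)
span(g,d)
span(g,e)
span(g,g)
span(g,i)
span(g,j)
span(i,b)
span(i,c)
span(i,d)
span(i,e)
span(i,g)
span(i,i)
span(i,j)
span(j,b)
span(j,c)
span(j,d)
span(j,e)
span(j,g)
span(j,i)
span(j,j)

round 1: derive span(b,c) via R0 from parent(b,c)
round 1: derive span(c,c) via R0 from parent(c,c)
round 1: derive span(c,d) via R0 from parent(c,d)
round 1: derive span(c,i) via R0 from parent(c,i)
round 1: derive span(e,b) via R0 from parent(e,b)
round 1: derive span(e,c) via R0 from parent(e,c)
round 1: derive span(e,g) via R0 from parent(e,g)
round 1: derive span(g,c) via R0 from parent(g,c)
round 1: derive span(g,e) via R0 from parent(g,e)
round 1: derive span(g,g) via R0 from parent(g,g)
round 1: derive span(i,d) via R0 from parent(i,d)
round 1: derive span(i,e) via R0 from parent(i,e)
round 1: derive span(i,i) via R0 from parent(i,i)
round 1: derive span(i,j) via R0 from parent(i,j)
round 1: derive span(j,i) via R0 from parent(j,i)
round 2: derive span(b,d) via R1 from span(b,c), span(c,d)
round 2: derive span(b,i) via R1 from span(b,c), span(c,i)
round 2: derive span(c,e) via R1 from span(c,i), span(i,e)
round 2: derive span(c,j) via R1 from span(c,i), span(i,j)
round 2: derive span(e,d) via R1 from span(e,c), span(c,d)
round 2: derive span(e,e) via R1 from span(e,g), span(g,e)
round 2: derive span(e,i) via R1 from span(e,c), span(c,i)
round 2: derive span(g,b) via R1 from span(g,e), span(e,b)
round 2: derive span(g,d) via R1 from span(g,c), span(c,d)
round 2: derive span(g,i) via R1 from span(g,c), span(c,i)
round 2: derive span(i,b) via R1 from span(i,e), span(e,b)
round 2: derive span(i,c) via R1 from span(i,e), span(e,c)
round 2: derive span(i,g) via R1 from span(i,e), span(e,g)
round 2: derive span(j,d) via R1 from span(j,i), span(i,d)
round 2: derive span(j,e) via R1 from span(j,i), span(i,e)
round 2: derive span(j,j) via R1 from span(j,i), span(i,j)
round 3: derive span(b,b) via R1 from span(b,i), span(i,b)
round 3: derive span(b,e) via R1 from span(b,c), span(c,e)
round 3: derive span(b,g) via R1 from span(b,i), span(i,g)
round 3: derive span(b,j) via R1 from span(b,c), span(c,j)
round 3: derive span(c,b) via R1 from span(c,e), span(e,b)
round 3: derive span(c,g) via R1 from span(c,e), span(e,g)
round 3: derive span(e,j) via R1 from span(e,c), span(c,j)
round 3: derive span(g,j) via R1 from span(g,c), span(c,j)
round 3: derive span(j,b) via R1 from span(j,e), span(e,b)
round 3: derive span(j,c) via R1 from span(j,e), span(e,c)
round 3: derive span(j,g) via R1 from span(j,e), span(e,g)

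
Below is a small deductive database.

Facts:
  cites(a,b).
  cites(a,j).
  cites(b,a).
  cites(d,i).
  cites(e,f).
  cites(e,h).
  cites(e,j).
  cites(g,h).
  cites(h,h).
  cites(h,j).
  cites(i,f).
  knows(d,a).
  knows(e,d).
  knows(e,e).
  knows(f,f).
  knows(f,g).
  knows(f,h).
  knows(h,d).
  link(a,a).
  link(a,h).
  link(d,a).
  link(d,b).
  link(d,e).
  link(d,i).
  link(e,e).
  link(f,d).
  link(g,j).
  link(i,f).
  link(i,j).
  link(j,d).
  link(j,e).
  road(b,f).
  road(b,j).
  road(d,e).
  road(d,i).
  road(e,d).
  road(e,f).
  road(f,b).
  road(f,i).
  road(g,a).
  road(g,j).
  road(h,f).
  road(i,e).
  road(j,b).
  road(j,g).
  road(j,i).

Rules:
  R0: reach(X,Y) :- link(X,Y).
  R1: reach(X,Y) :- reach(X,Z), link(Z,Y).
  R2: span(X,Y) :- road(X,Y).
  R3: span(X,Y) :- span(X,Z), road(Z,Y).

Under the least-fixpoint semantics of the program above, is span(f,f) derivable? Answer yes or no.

round 1: derive span(b,f) via R2 from road(b,f)
round 1: derive span(b,j) via R2 from road(b,j)
round 1: derive span(d,e) via R2 from road(d,e)
round 1: derive span(d,i) via R2 from road(d,i)
round 1: derive span(e,d) via R2 from road(e,d)
round 1: derive span(e,f) via R2 from road(e,f)
round 1: derive span(f,b) via R2 from road(f,b)
round 1: derive span(f,i) via R2 from road(f,i)
round 1: derive span(g,a) via R2 from road(g,a)
round 1: derive span(g,j) via R2 from road(g,j)
round 1: derive span(h,f) via R2 from road(h,f)
round 1: derive span(i,e) via R2 from road(i,e)
round 1: derive span(j,b) via R2 from road(j,b)
round 1: derive span(j,g) via R2 from road(j,g)
round 1: derive span(j,i) via R2 from road(j,i)
round 2: derive span(b,b) via R3 from span(b,f), road(f,b)
round 2: derive span(b,g) via R3 from span(b,j), road(j,g)
round 2: derive span(b,i) via R3 from span(b,f), road(f,i)
round 2: derive span(d,d) via R3 from span(d,e), road(e,d)
round 2: derive span(d,f) via R3 from span(d,e), road(e,f)
round 2: derive span(e,b) via R3 from span(e,f), road(f,b)
round 2: derive span(e,e) via R3 from span(e,d), road(d,e)
round 2: derive span(e,i) via R3 from span(e,d), road(d,i)
round 2: derive span(f,e) via R3 from span(f,i), road(i,e)
round 2: derive span(f,f) via R3 from span(f,b), road(b,f)
round 2: derive span(f,j) via R3 from span(f,b), road(b,j)
round 2: derive span(g,b) via R3 from span(g,j), road(j,b)
round 2: derive span(g,g) via R3 from span(g,j), road(j,g)
round 2: derive span(g,i) via R3 from span(g,j), road(j,i)
round 2: derive span(h,b) via R3 from span(h,f), road(f,b)
round 2: derive span(h,i) via R3 from span(h,f), road(f,i)
round 2: derive span(i,d) via R3 from span(i,e), road(e,d)
round 2: derive span(i,f) via R3 from span(i,e), road(e,f)
round 2: derive span(j,a) via R3 from span(j,g), road(g,a)
round 2: derive span(j,e) via R3 from span(j,i), road(i,e)
round 2: derive span(j,f) via R3 from span(j,b), road(b,f)
round 2: derive span(j,j) via R3 from span(j,b), road(b,j)
round 3: derive span(b,a) via R3 from span(b,g), road(g,a)
round 3: derive span(b,e) via R3 from span(b,i), road(i,e)
round 3: derive span(d,b) via R3 from span(d,f), road(f,b)
round 3: derive span(e,j) via R3 from span(e,b), road(b,j)
round 3: derive span(f,d) via R3 from span(f,e), road(e,d)
round 3: derive span(f,g) via R3 from span(f,j), road(j,g)
round 3: derive span(g,e) via R3 from span(g,i), road(i,e)
round 3: derive span(g,f) via R3 from span(g,b), road(b,f)
round 3: derive span(h,e) via R3 from span(h,i), road(i,e)
round 3: derive span(h,j) via R3 from span(h,b), road(b,j)
round 3: derive span(i,b) via R3 from span(i,f), road(f,b)
round 3: derive span(i,i) via R3 from span(i,d), road(d,i)
round 3: derive span(j,d) via R3 from span(j,e), road(e,d)
round 4: derive span(b,d) via R3 from span(b,e), road(e,d)
round 4: derive span(d,j) via R3 from span(d,b), road(b,j)
round 4: derive span(e,g) via R3 from span(e,j), road(j,g)
round 4: derive span(f,a) via R3 from span(f,g), road(g,a)
round 4: derive span(g,d) via R3 from span(g,e), road(e,d)
round 4: derive span(h,d) via R3 from span(h,e), road(e,d)
round 4: derive span(h,g) via R3 from span(h,j), road(j,g)
round 4: derive span(i,j) via R3 from span(i,b), road(b,j)
round 5: derive span(d,g) via R3 from span(d,j), road(j,g)
round 5: derive span(e,a) via R3 from span(e,g), road(g,a)
round 5: derive span(h,a) via R3 from span(h,g), road(g,a)
round 5: derive span(i,g) via R3 from span(i,j), road(j,g)
round 6: derive span(d,a) via R3 from span(d,g), road(g,a)
round 6: derive span(i,a) via R3 from span(i,g), road(g,a)

yes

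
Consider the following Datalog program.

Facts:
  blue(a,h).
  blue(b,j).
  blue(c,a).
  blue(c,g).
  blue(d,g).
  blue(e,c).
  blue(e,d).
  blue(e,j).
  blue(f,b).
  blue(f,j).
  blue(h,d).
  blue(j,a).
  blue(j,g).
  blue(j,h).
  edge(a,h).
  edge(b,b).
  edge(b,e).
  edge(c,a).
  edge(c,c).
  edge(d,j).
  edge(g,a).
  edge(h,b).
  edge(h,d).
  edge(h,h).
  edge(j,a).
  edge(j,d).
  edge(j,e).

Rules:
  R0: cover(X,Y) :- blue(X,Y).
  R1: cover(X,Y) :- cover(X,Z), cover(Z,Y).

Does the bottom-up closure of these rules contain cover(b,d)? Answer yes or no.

round 1: derive cover(a,h) via R0 from blue(a,h)
round 1: derive cover(b,j) via R0 from blue(b,j)
round 1: derive cover(c,a) via R0 from blue(c,a)
round 1: derive cover(c,g) via R0 from blue(c,g)
round 1: derive cover(d,g) via R0 from blue(d,g)
round 1: derive cover(e,c) via R0 from blue(e,c)
round 1: derive cover(e,d) via R0 from blue(e,d)
round 1: derive cover(e,j) via R0 from blue(e,j)
round 1: derive cover(f,b) via R0 from blue(f,b)
round 1: derive cover(f,j) via R0 from blue(f,j)
round 1: derive cover(h,d) via R0 from blue(h,d)
round 1: derive cover(j,a) via R0 from blue(j,a)
round 1: derive cover(j,g) via R0 from blue(j,g)
round 1: derive cover(j,h) via R0 from blue(j,h)
round 2: derive cover(a,d) via R1 from cover(a,h), cover(h,d)
round 2: derive cover(b,a) via R1 from cover(b,j), cover(j,a)
round 2: derive cover(b,g) via R1 from cover(b,j), cover(j,g)
round 2: derive cover(b,h) via R1 from cover(b,j), cover(j,h)
round 2: derive cover(c,h) via R1 from cover(c,a), cover(a,h)
round 2: derive cover(e,a) via R1 from cover(e,c), cover(c,a)
round 2: derive cover(e,g) via R1 from cover(e,c), cover(c,g)
round 2: derive cover(e,h) via R1 from cover(e,j), cover(j,h)
round 2: derive cover(f,a) via R1 from cover(f,j), cover(j,a)
round 2: derive cover(f,g) via R1 from cover(f,j), cover(j,g)
round 2: derive cover(f,h) via R1 from cover(f,j), cover(j,h)
round 2: derive cover(h,g) via R1 from cover(h,d), cover(d,g)
round 2: derive cover(j,d) via R1 from cover(j,h), cover(h,d)
round 3: derive cover(a,g) via R1 from cover(a,d), cover(d,g)
round 3: derive cover(b,d) via R1 from cover(b,a), cover(a,d)
round 3: derive cover(c,d) via R1 from cover(c,a), cover(a,d)
round 3: derive cover(f,d) via R1 from cover(f,a), cover(a,d)

yes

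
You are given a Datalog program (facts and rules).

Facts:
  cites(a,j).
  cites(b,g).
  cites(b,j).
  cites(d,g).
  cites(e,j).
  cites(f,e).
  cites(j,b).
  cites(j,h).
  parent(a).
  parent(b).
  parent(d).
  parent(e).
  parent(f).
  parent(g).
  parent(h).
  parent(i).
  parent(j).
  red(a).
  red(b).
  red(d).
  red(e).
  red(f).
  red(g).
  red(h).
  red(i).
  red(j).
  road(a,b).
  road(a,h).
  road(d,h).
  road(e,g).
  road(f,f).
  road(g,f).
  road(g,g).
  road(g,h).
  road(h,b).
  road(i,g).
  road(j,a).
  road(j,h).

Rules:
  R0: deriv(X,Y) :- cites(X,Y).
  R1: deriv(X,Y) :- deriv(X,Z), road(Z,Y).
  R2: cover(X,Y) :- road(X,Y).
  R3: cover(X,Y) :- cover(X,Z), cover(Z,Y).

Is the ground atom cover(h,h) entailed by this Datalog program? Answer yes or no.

round 1: derive cover(a,b) via R2 from road(a,b)
round 1: derive cover(a,h) via R2 from road(a,h)
round 1: derive cover(d,h) via R2 from road(d,h)
round 1: derive cover(e,g) via R2 from road(e,g)
round 1: derive cover(f,f) via R2 from road(f,f)
round 1: derive cover(g,f) via R2 from road(g,f)
round 1: derive cover(g,g) via R2 from road(g,g)
round 1: derive cover(g,h) via R2 from road(g,h)
round 1: derive cover(h,b) via R2 from road(h,b)
round 1: derive cover(i,g) via R2 from road(i,g)
round 1: derive cover(j,a) via R2 from road(j,a)
round 1: derive cover(j,h) via R2 from road(j,h)
round 2: derive cover(d,b) via R3 from cover(d,h), cover(h,b)
round 2: derive cover(e,f) via R3 from cover(e,g), cover(g,f)
round 2: derive cover(e,h) via R3 from cover(e,g), cover(g,h)
round 2: derive cover(g,b) via R3 from cover(g,h), cover(h,b)
round 2: derive cover(i,f) via R3 from cover(i,g), cover(g,f)
round 2: derive cover(i,h) via R3 from cover(i,g), cover(g,h)
round 2: derive cover(j,b) via R3 from cover(j,a), cover(a,b)
round 3: derive cover(e,b) via R3 from cover(e,g), cover(g,b)
round 3: derive cover(i,b) via R3 from cover(i,g), cover(g,b)

no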